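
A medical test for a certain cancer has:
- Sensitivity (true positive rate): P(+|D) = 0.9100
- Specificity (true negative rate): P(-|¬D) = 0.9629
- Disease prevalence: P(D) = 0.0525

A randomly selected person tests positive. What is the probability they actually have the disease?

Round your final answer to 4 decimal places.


Let D = has disease, + = positive test

Given:
- P(D) = 0.0525 (prevalence)
- P(+|D) = 0.9100 (sensitivity)
- P(-|¬D) = 0.9629 (specificity)
- P(+|¬D) = 0.0371 (false positive rate = 1 - specificity)

Step 1: Find P(+)
P(+) = P(+|D)P(D) + P(+|¬D)P(¬D)
     = 0.9100 × 0.0525 + 0.0371 × 0.9475
     = 0.04777500 + 0.03515225
     = 0.08292725

Step 2: Apply Bayes' theorem for P(D|+)
P(D|+) = P(+|D)P(D) / P(+)
       = 0.04777500 / 0.08292725
       = 0.5761


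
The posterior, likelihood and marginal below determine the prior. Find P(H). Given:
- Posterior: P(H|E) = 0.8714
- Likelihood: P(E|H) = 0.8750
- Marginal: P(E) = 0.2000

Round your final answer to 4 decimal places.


From Bayes' theorem: P(H|E) = P(E|H) × P(H) / P(E)

Rearranging for P(H):
P(H) = P(H|E) × P(E) / P(E|H)
     = 0.8714 × 0.2000 / 0.8750
     = 0.17428000 / 0.8750
     = 0.1992


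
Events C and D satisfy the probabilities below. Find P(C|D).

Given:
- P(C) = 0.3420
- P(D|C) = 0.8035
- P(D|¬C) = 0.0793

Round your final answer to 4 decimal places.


Bayes' theorem: P(C|D) = P(D|C) × P(C) / P(D)

Step 1: Calculate P(D) using law of total probability
P(D) = P(D|C)P(C) + P(D|¬C)P(¬C)
     = 0.8035 × 0.3420 + 0.0793 × 0.6580
     = 0.27479700 + 0.05217940
     = 0.32697640

Step 2: Apply Bayes' theorem
P(C|D) = P(D|C) × P(C) / P(D)
       = 0.27479700 / 0.32697640
       = 0.8404


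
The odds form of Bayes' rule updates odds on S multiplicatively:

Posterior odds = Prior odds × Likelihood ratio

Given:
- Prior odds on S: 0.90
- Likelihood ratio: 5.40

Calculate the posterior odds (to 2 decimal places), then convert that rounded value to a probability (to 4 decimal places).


Step 1: Calculate posterior odds
Posterior odds = Prior odds × LR
               = 0.90 × 5.40
               = 4.86

Step 2: Convert to probability
P(S|E) = Posterior odds / (1 + Posterior odds)
       = 4.86 / (1 + 4.86)
       = 4.86 / 5.86
       = 0.8294

The evidence increased P(S) from 0.4737 to 0.8294.


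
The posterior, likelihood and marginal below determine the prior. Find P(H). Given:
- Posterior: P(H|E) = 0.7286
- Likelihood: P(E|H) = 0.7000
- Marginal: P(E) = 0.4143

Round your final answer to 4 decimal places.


From Bayes' theorem: P(H|E) = P(E|H) × P(H) / P(E)

Rearranging for P(H):
P(H) = P(H|E) × P(E) / P(E|H)
     = 0.7286 × 0.4143 / 0.7000
     = 0.30185898 / 0.7000
     = 0.4312


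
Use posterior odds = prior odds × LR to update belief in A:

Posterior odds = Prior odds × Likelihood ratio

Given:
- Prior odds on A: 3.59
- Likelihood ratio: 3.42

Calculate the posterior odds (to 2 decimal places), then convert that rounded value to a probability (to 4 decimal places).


Step 1: Calculate posterior odds
Posterior odds = Prior odds × LR
               = 3.59 × 3.42
               = 12.28

Step 2: Convert to probability
P(A|E) = Posterior odds / (1 + Posterior odds)
       = 12.28 / (1 + 12.28)
       = 12.28 / 13.28
       = 0.9247

The evidence increased P(A) from 0.7821 to 0.9247.


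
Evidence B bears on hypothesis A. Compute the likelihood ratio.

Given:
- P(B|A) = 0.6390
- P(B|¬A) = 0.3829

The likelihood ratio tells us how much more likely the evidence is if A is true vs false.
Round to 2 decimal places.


Likelihood Ratio (LR) = P(B|A) / P(B|¬A)

LR = 0.6390 / 0.3829
   = 1.67

The evidence is 1.67 times more likely if A is true than if A is false.
Since LR > 1, the evidence supports A over ¬A.


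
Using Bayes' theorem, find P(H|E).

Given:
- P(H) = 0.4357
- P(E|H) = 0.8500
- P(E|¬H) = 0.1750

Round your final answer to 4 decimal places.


Bayes' theorem: P(H|E) = P(E|H) × P(H) / P(E)

Step 1: Calculate P(E) using law of total probability
P(E) = P(E|H)P(H) + P(E|¬H)P(¬H)
     = 0.8500 × 0.4357 + 0.1750 × 0.5643
     = 0.37034500 + 0.09875250
     = 0.46909750

Step 2: Apply Bayes' theorem
P(H|E) = P(E|H) × P(H) / P(E)
       = 0.37034500 / 0.46909750
       = 0.7895


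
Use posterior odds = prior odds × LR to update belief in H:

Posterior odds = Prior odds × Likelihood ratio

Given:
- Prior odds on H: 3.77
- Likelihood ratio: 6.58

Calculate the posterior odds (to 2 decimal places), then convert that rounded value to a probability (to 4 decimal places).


Step 1: Calculate posterior odds
Posterior odds = Prior odds × LR
               = 3.77 × 6.58
               = 24.81

Step 2: Convert to probability
P(H|E) = Posterior odds / (1 + Posterior odds)
       = 24.81 / (1 + 24.81)
       = 24.81 / 25.81
       = 0.9613

The evidence increased P(H) from 0.7904 to 0.9613.


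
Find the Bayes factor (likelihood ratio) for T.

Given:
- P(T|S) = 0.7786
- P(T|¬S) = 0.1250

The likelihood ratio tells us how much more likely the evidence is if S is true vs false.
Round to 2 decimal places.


Likelihood Ratio (LR) = P(T|S) / P(T|¬S)

LR = 0.7786 / 0.1250
   = 6.23

The evidence is 6.23 times more likely if S is true than if S is false.
Because LR exceeds 1, T is evidence for S.


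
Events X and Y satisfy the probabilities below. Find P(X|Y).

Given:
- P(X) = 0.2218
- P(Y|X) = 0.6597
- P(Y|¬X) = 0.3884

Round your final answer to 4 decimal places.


Bayes' theorem: P(X|Y) = P(Y|X) × P(X) / P(Y)

Step 1: Calculate P(Y) using law of total probability
P(Y) = P(Y|X)P(X) + P(Y|¬X)P(¬X)
     = 0.6597 × 0.2218 + 0.3884 × 0.7782
     = 0.14632146 + 0.30225288
     = 0.44857434

Step 2: Apply Bayes' theorem
P(X|Y) = P(Y|X) × P(X) / P(Y)
       = 0.14632146 / 0.44857434
       = 0.3262


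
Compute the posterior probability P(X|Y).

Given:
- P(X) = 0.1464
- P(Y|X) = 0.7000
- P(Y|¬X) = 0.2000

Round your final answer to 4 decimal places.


Bayes' theorem: P(X|Y) = P(Y|X) × P(X) / P(Y)

Step 1: Calculate P(Y) using law of total probability
P(Y) = P(Y|X)P(X) + P(Y|¬X)P(¬X)
     = 0.7000 × 0.1464 + 0.2000 × 0.8536
     = 0.10248000 + 0.17072000
     = 0.27320000

Step 2: Apply Bayes' theorem
P(X|Y) = P(Y|X) × P(X) / P(Y)
       = 0.10248000 / 0.27320000
       = 0.3751


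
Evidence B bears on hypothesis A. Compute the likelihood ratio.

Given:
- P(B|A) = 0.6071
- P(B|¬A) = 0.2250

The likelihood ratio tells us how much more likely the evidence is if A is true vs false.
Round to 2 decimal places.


Likelihood Ratio (LR) = P(B|A) / P(B|¬A)

LR = 0.6071 / 0.2250
   = 2.70

The evidence is 2.70 times more likely if A is true than if A is false.
LR > 1, so observing B raises the odds in favor of A.


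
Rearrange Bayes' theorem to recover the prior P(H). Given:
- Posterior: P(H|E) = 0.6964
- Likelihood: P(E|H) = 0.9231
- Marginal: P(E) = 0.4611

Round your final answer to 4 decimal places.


From Bayes' theorem: P(H|E) = P(E|H) × P(H) / P(E)

Rearranging for P(H):
P(H) = P(H|E) × P(E) / P(E|H)
     = 0.6964 × 0.4611 / 0.9231
     = 0.32111004 / 0.9231
     = 0.3479


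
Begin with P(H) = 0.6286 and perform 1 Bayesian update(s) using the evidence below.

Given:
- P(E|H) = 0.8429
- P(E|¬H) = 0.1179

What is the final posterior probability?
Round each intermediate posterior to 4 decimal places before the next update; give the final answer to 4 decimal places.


Sequential Bayesian updating:

Initial prior: P(H) = 0.6286

Update 1:
  P(E) = 0.8429 × 0.6286 + 0.1179 × 0.3714 = 0.52984694 + 0.04378806 = 0.57363500
  P(H|E) = 0.52984694 / 0.57363500 = 0.9237

Final posterior: 0.9237


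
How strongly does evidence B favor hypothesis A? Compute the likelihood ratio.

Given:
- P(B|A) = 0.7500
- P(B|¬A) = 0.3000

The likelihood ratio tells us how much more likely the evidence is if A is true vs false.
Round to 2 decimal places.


Likelihood Ratio (LR) = P(B|A) / P(B|¬A)

LR = 0.7500 / 0.3000
   = 2.50

The evidence is 2.50 times more likely if A is true than if A is false.
Because LR exceeds 1, B is evidence for A.


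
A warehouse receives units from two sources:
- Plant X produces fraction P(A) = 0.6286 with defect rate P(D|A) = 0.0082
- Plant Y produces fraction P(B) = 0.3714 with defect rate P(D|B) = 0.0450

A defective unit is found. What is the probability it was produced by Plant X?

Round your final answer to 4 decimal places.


Let A = from Plant X, D = defective

Given:
- P(A) = 0.6286, P(B) = 0.3714
- P(D|A) = 0.0082, P(D|B) = 0.0450

Step 1: Find P(D)
P(D) = P(D|A)P(A) + P(D|B)P(B)
     = 0.0082 × 0.6286 + 0.0450 × 0.3714
     = 0.00515452 + 0.01671300
     = 0.02186752

Step 2: Apply Bayes' theorem
P(A|D) = P(D|A)P(A) / P(D)
       = 0.00515452 / 0.02186752
       = 0.2357


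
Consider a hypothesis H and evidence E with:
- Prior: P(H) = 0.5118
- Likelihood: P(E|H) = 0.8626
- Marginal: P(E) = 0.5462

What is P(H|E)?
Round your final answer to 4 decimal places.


Using Bayes' theorem:

P(H|E) = P(E|H) × P(H) / P(E)
       = 0.8626 × 0.5118 / 0.5462
       = 0.44147868 / 0.5462
       = 0.8083

The evidence strengthens our belief in H.
Prior: 0.5118 → Posterior: 0.8083


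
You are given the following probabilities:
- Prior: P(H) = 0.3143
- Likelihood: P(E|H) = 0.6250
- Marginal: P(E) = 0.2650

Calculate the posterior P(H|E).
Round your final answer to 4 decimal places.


Using Bayes' theorem:

P(H|E) = P(E|H) × P(H) / P(E)
       = 0.6250 × 0.3143 / 0.2650
       = 0.19643750 / 0.2650
       = 0.7413

The evidence strengthens our belief in H.
Prior: 0.3143 → Posterior: 0.7413


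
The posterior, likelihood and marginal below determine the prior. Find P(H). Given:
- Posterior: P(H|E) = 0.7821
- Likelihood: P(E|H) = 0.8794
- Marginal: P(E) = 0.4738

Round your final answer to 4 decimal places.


From Bayes' theorem: P(H|E) = P(E|H) × P(H) / P(E)

Rearranging for P(H):
P(H) = P(H|E) × P(E) / P(E|H)
     = 0.7821 × 0.4738 / 0.8794
     = 0.37055898 / 0.8794
     = 0.4214


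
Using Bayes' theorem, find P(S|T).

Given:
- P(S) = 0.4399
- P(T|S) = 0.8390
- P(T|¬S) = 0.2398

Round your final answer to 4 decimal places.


Bayes' theorem: P(S|T) = P(T|S) × P(S) / P(T)

Step 1: Calculate P(T) using law of total probability
P(T) = P(T|S)P(S) + P(T|¬S)P(¬S)
     = 0.8390 × 0.4399 + 0.2398 × 0.5601
     = 0.36907610 + 0.13431198
     = 0.50338808

Step 2: Apply Bayes' theorem
P(S|T) = P(T|S) × P(S) / P(T)
       = 0.36907610 / 0.50338808
       = 0.7332


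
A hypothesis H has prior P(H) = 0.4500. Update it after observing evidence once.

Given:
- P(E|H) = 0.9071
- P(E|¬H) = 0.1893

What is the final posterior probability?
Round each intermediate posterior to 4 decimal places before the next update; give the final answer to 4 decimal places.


Sequential Bayesian updating:

Initial prior: P(H) = 0.4500

Update 1:
  P(E) = 0.9071 × 0.4500 + 0.1893 × 0.5500 = 0.40819500 + 0.10411500 = 0.51231000
  P(H|E) = 0.40819500 / 0.51231000 = 0.7968

Final posterior: 0.7968


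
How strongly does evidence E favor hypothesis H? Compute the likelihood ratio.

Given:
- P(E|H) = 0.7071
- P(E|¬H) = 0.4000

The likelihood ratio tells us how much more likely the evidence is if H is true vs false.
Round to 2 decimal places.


Likelihood Ratio (LR) = P(E|H) / P(E|¬H)

LR = 0.7071 / 0.4000
   = 1.77

The evidence is 1.77 times more likely if H is true than if H is false.
LR > 1, so observing E raises the odds in favor of H.


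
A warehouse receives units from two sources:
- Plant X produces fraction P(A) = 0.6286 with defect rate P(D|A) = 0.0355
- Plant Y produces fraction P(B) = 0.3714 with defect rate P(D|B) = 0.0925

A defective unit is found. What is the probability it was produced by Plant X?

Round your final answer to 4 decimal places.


Let A = from Plant X, D = defective

Given:
- P(A) = 0.6286, P(B) = 0.3714
- P(D|A) = 0.0355, P(D|B) = 0.0925

Step 1: Find P(D)
P(D) = P(D|A)P(A) + P(D|B)P(B)
     = 0.0355 × 0.6286 + 0.0925 × 0.3714
     = 0.02231530 + 0.03435450
     = 0.05666980

Step 2: Apply Bayes' theorem
P(A|D) = P(D|A)P(A) / P(D)
       = 0.02231530 / 0.05666980
       = 0.3938


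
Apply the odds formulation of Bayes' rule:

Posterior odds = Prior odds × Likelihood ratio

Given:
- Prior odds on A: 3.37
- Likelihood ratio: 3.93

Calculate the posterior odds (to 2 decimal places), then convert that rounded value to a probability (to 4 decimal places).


Step 1: Calculate posterior odds
Posterior odds = Prior odds × LR
               = 3.37 × 3.93
               = 13.24

Step 2: Convert to probability
P(A|E) = Posterior odds / (1 + Posterior odds)
       = 13.24 / (1 + 13.24)
       = 13.24 / 14.24
       = 0.9298

The evidence increased P(A) from 0.7712 to 0.9298.


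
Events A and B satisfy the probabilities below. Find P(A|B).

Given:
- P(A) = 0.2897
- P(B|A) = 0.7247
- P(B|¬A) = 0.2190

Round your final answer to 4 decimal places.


Bayes' theorem: P(A|B) = P(B|A) × P(A) / P(B)

Step 1: Calculate P(B) using law of total probability
P(B) = P(B|A)P(A) + P(B|¬A)P(¬A)
     = 0.7247 × 0.2897 + 0.2190 × 0.7103
     = 0.20994559 + 0.15555570
     = 0.36550129

Step 2: Apply Bayes' theorem
P(A|B) = P(B|A) × P(A) / P(B)
       = 0.20994559 / 0.36550129
       = 0.5744


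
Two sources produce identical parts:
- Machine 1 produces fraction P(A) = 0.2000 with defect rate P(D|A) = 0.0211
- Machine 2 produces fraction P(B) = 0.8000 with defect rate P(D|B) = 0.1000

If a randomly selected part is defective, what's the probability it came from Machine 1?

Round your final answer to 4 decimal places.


Let A = from Machine 1, D = defective

Given:
- P(A) = 0.2000, P(B) = 0.8000
- P(D|A) = 0.0211, P(D|B) = 0.1000

Step 1: Find P(D)
P(D) = P(D|A)P(A) + P(D|B)P(B)
     = 0.0211 × 0.2000 + 0.1000 × 0.8000
     = 0.00422000 + 0.08000000
     = 0.08422000

Step 2: Apply Bayes' theorem
P(A|D) = P(D|A)P(A) / P(D)
       = 0.00422000 / 0.08422000
       = 0.0501


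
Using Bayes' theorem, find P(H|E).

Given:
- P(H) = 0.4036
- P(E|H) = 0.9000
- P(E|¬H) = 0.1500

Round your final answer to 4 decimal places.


Bayes' theorem: P(H|E) = P(E|H) × P(H) / P(E)

Step 1: Calculate P(E) using law of total probability
P(E) = P(E|H)P(H) + P(E|¬H)P(¬H)
     = 0.9000 × 0.4036 + 0.1500 × 0.5964
     = 0.36324000 + 0.08946000
     = 0.45270000

Step 2: Apply Bayes' theorem
P(H|E) = P(E|H) × P(H) / P(E)
       = 0.36324000 / 0.45270000
       = 0.8024


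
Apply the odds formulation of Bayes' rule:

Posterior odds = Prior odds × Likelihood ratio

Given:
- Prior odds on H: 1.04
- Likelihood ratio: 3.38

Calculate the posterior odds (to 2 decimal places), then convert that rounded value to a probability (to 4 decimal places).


Step 1: Calculate posterior odds
Posterior odds = Prior odds × LR
               = 1.04 × 3.38
               = 3.52

Step 2: Convert to probability
P(H|E) = Posterior odds / (1 + Posterior odds)
       = 3.52 / (1 + 3.52)
       = 3.52 / 4.52
       = 0.7788

The evidence increased P(H) from 0.5098 to 0.7788.


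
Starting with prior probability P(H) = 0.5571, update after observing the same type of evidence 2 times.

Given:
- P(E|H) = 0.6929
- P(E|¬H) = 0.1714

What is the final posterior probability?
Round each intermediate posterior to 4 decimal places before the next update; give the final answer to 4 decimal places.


Sequential Bayesian updating:

Initial prior: P(H) = 0.5571

Update 1:
  P(E) = 0.6929 × 0.5571 + 0.1714 × 0.4429 = 0.38601459 + 0.07591306 = 0.46192765
  P(H|E) = 0.38601459 / 0.46192765 = 0.8357

Update 2:
  P(E) = 0.6929 × 0.8357 + 0.1714 × 0.1643 = 0.57905653 + 0.02816102 = 0.60721755
  P(H|E) = 0.57905653 / 0.60721755 = 0.9536

Final posterior: 0.9536


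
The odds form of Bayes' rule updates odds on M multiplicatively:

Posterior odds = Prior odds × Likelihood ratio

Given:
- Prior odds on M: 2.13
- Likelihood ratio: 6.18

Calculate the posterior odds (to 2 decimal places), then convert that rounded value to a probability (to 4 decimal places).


Step 1: Calculate posterior odds
Posterior odds = Prior odds × LR
               = 2.13 × 6.18
               = 13.16

Step 2: Convert to probability
P(M|E) = Posterior odds / (1 + Posterior odds)
       = 13.16 / (1 + 13.16)
       = 13.16 / 14.16
       = 0.9294

The evidence increased P(M) from 0.6805 to 0.9294.


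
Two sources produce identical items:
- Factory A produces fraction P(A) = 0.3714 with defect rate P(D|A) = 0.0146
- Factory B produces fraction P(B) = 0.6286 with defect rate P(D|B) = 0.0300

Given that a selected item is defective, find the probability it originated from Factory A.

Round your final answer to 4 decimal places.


Let A = from Factory A, D = defective

Given:
- P(A) = 0.3714, P(B) = 0.6286
- P(D|A) = 0.0146, P(D|B) = 0.0300

Step 1: Find P(D)
P(D) = P(D|A)P(A) + P(D|B)P(B)
     = 0.0146 × 0.3714 + 0.0300 × 0.6286
     = 0.00542244 + 0.01885800
     = 0.02428044

Step 2: Apply Bayes' theorem
P(A|D) = P(D|A)P(A) / P(D)
       = 0.00542244 / 0.02428044
       = 0.2233


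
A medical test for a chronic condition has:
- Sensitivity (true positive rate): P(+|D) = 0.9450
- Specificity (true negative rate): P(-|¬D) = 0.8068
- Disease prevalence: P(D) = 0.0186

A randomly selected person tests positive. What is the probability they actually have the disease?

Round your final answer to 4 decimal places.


Let D = has disease, + = positive test

Given:
- P(D) = 0.0186 (prevalence)
- P(+|D) = 0.9450 (sensitivity)
- P(-|¬D) = 0.8068 (specificity)
- P(+|¬D) = 0.1932 (false positive rate = 1 - specificity)

Step 1: Find P(+)
P(+) = P(+|D)P(D) + P(+|¬D)P(¬D)
     = 0.9450 × 0.0186 + 0.1932 × 0.9814
     = 0.01757700 + 0.18960648
     = 0.20718348

Step 2: Apply Bayes' theorem for P(D|+)
P(D|+) = P(+|D)P(D) / P(+)
       = 0.01757700 / 0.20718348
       = 0.0848


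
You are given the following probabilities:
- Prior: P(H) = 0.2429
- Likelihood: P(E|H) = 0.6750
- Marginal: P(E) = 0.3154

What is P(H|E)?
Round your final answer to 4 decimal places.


Using Bayes' theorem:

P(H|E) = P(E|H) × P(H) / P(E)
       = 0.6750 × 0.2429 / 0.3154
       = 0.16395750 / 0.3154
       = 0.5198

The evidence strengthens our belief in H.
Prior: 0.2429 → Posterior: 0.5198


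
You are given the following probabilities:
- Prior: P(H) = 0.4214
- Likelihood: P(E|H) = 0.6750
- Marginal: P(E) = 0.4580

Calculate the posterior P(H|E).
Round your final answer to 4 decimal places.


Using Bayes' theorem:

P(H|E) = P(E|H) × P(H) / P(E)
       = 0.6750 × 0.4214 / 0.4580
       = 0.28444500 / 0.4580
       = 0.6211

The evidence strengthens our belief in H.
Prior: 0.4214 → Posterior: 0.6211


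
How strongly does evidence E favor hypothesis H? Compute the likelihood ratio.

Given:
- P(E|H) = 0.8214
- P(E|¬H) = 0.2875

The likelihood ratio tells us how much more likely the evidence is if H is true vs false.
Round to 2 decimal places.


Likelihood Ratio (LR) = P(E|H) / P(E|¬H)

LR = 0.8214 / 0.2875
   = 2.86

The evidence is 2.86 times more likely if H is true than if H is false.
Since LR > 1, the evidence supports H over ¬H.


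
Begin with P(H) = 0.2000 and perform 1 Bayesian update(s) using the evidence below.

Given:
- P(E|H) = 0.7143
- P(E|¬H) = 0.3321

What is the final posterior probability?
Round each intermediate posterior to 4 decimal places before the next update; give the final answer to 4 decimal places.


Sequential Bayesian updating:

Initial prior: P(H) = 0.2000

Update 1:
  P(E) = 0.7143 × 0.2000 + 0.3321 × 0.8000 = 0.14286000 + 0.26568000 = 0.40854000
  P(H|E) = 0.14286000 / 0.40854000 = 0.3497

Final posterior: 0.3497


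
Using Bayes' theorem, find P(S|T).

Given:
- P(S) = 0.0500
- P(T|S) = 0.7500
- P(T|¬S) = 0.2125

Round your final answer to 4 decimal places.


Bayes' theorem: P(S|T) = P(T|S) × P(S) / P(T)

Step 1: Calculate P(T) using law of total probability
P(T) = P(T|S)P(S) + P(T|¬S)P(¬S)
     = 0.7500 × 0.0500 + 0.2125 × 0.9500
     = 0.03750000 + 0.20187500
     = 0.23937500

Step 2: Apply Bayes' theorem
P(S|T) = P(T|S) × P(S) / P(T)
       = 0.03750000 / 0.23937500
       = 0.1567


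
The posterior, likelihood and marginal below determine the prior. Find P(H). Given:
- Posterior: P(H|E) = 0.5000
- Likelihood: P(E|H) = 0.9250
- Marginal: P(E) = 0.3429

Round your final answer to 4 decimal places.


From Bayes' theorem: P(H|E) = P(E|H) × P(H) / P(E)

Rearranging for P(H):
P(H) = P(H|E) × P(E) / P(E|H)
     = 0.5000 × 0.3429 / 0.9250
     = 0.17145000 / 0.9250
     = 0.1854


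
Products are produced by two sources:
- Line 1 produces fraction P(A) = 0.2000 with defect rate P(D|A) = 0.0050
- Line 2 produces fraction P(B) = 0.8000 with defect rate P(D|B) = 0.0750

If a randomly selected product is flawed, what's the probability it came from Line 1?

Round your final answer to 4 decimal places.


Let A = from Line 1, D = flawed

Given:
- P(A) = 0.2000, P(B) = 0.8000
- P(D|A) = 0.0050, P(D|B) = 0.0750

Step 1: Find P(D)
P(D) = P(D|A)P(A) + P(D|B)P(B)
     = 0.0050 × 0.2000 + 0.0750 × 0.8000
     = 0.00100000 + 0.06000000
     = 0.06100000

Step 2: Apply Bayes' theorem
P(A|D) = P(D|A)P(A) / P(D)
       = 0.00100000 / 0.06100000
       = 0.0164


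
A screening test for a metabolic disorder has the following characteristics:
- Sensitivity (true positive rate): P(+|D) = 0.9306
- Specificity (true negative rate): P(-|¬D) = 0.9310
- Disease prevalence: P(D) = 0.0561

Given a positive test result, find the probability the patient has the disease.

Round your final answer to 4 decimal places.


Let D = has disease, + = positive test

Given:
- P(D) = 0.0561 (prevalence)
- P(+|D) = 0.9306 (sensitivity)
- P(-|¬D) = 0.9310 (specificity)
- P(+|¬D) = 0.0690 (false positive rate = 1 - specificity)

Step 1: Find P(+)
P(+) = P(+|D)P(D) + P(+|¬D)P(¬D)
     = 0.9306 × 0.0561 + 0.0690 × 0.9439
     = 0.05220666 + 0.06512910
     = 0.11733576

Step 2: Apply Bayes' theorem for P(D|+)
P(D|+) = P(+|D)P(D) / P(+)
       = 0.05220666 / 0.11733576
       = 0.4449


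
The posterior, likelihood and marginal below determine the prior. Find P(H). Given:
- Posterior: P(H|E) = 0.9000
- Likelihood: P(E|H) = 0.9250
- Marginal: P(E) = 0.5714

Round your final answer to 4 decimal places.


From Bayes' theorem: P(H|E) = P(E|H) × P(H) / P(E)

Rearranging for P(H):
P(H) = P(H|E) × P(E) / P(E|H)
     = 0.9000 × 0.5714 / 0.9250
     = 0.51426000 / 0.9250
     = 0.5560


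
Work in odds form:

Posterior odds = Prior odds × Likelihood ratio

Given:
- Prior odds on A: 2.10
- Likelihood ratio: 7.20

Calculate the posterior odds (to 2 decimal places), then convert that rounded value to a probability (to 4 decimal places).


Step 1: Calculate posterior odds
Posterior odds = Prior odds × LR
               = 2.10 × 7.20
               = 15.12

Step 2: Convert to probability
P(A|E) = Posterior odds / (1 + Posterior odds)
       = 15.12 / (1 + 15.12)
       = 15.12 / 16.12
       = 0.9380

The evidence increased P(A) from 0.6774 to 0.9380.


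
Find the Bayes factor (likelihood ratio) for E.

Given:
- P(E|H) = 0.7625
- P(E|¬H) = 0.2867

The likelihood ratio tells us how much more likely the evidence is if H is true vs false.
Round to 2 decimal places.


Likelihood Ratio (LR) = P(E|H) / P(E|¬H)

LR = 0.7625 / 0.2867
   = 2.66

The evidence is 2.66 times more likely if H is true than if H is false.
Because LR exceeds 1, E is evidence for H.


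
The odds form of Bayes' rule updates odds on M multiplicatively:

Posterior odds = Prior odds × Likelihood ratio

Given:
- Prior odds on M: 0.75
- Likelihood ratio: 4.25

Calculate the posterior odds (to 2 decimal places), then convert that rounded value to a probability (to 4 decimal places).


Step 1: Calculate posterior odds
Posterior odds = Prior odds × LR
               = 0.75 × 4.25
               = 3.19

Step 2: Convert to probability
P(M|E) = Posterior odds / (1 + Posterior odds)
       = 3.19 / (1 + 3.19)
       = 3.19 / 4.19
       = 0.7613

The evidence increased P(M) from 0.4286 to 0.7613.


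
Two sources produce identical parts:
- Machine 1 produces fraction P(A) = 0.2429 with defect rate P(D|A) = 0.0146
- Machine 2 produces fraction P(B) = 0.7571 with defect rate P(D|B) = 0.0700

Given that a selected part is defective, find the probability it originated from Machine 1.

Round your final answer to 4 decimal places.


Let A = from Machine 1, D = defective

Given:
- P(A) = 0.2429, P(B) = 0.7571
- P(D|A) = 0.0146, P(D|B) = 0.0700

Step 1: Find P(D)
P(D) = P(D|A)P(A) + P(D|B)P(B)
     = 0.0146 × 0.2429 + 0.0700 × 0.7571
     = 0.00354634 + 0.05299700
     = 0.05654334

Step 2: Apply Bayes' theorem
P(A|D) = P(D|A)P(A) / P(D)
       = 0.00354634 / 0.05654334
       = 0.0627


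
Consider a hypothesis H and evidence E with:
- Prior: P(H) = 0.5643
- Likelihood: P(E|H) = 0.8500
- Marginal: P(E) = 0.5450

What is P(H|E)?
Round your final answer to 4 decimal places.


Using Bayes' theorem:

P(H|E) = P(E|H) × P(H) / P(E)
       = 0.8500 × 0.5643 / 0.5450
       = 0.47965500 / 0.5450
       = 0.8801

The evidence strengthens our belief in H.
Prior: 0.5643 → Posterior: 0.8801


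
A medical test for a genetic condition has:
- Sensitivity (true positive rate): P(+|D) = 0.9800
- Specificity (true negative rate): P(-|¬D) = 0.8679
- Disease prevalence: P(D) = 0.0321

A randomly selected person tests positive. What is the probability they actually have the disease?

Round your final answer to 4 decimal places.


Let D = has disease, + = positive test

Given:
- P(D) = 0.0321 (prevalence)
- P(+|D) = 0.9800 (sensitivity)
- P(-|¬D) = 0.8679 (specificity)
- P(+|¬D) = 0.1321 (false positive rate = 1 - specificity)

Step 1: Find P(+)
P(+) = P(+|D)P(D) + P(+|¬D)P(¬D)
     = 0.9800 × 0.0321 + 0.1321 × 0.9679
     = 0.03145800 + 0.12785959
     = 0.15931759

Step 2: Apply Bayes' theorem for P(D|+)
P(D|+) = P(+|D)P(D) / P(+)
       = 0.03145800 / 0.15931759
       = 0.1975


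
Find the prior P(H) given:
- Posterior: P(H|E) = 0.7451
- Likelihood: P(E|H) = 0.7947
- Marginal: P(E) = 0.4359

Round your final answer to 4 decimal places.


From Bayes' theorem: P(H|E) = P(E|H) × P(H) / P(E)

Rearranging for P(H):
P(H) = P(H|E) × P(E) / P(E|H)
     = 0.7451 × 0.4359 / 0.7947
     = 0.32478909 / 0.7947
     = 0.4087


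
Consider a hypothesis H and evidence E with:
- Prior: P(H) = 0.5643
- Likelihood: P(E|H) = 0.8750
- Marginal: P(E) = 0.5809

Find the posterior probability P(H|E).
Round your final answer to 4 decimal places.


Using Bayes' theorem:

P(H|E) = P(E|H) × P(H) / P(E)
       = 0.8750 × 0.5643 / 0.5809
       = 0.49376250 / 0.5809
       = 0.8500

The evidence strengthens our belief in H.
Prior: 0.5643 → Posterior: 0.8500


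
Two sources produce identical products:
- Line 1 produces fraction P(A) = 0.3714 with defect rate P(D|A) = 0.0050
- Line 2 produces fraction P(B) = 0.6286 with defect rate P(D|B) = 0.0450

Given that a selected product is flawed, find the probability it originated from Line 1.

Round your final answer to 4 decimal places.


Let A = from Line 1, D = flawed

Given:
- P(A) = 0.3714, P(B) = 0.6286
- P(D|A) = 0.0050, P(D|B) = 0.0450

Step 1: Find P(D)
P(D) = P(D|A)P(A) + P(D|B)P(B)
     = 0.0050 × 0.3714 + 0.0450 × 0.6286
     = 0.00185700 + 0.02828700
     = 0.03014400

Step 2: Apply Bayes' theorem
P(A|D) = P(D|A)P(A) / P(D)
       = 0.00185700 / 0.03014400
       = 0.0616


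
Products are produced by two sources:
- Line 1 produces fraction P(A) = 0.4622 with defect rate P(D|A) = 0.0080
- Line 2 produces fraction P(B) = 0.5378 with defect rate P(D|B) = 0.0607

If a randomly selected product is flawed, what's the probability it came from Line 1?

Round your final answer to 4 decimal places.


Let A = from Line 1, D = flawed

Given:
- P(A) = 0.4622, P(B) = 0.5378
- P(D|A) = 0.0080, P(D|B) = 0.0607

Step 1: Find P(D)
P(D) = P(D|A)P(A) + P(D|B)P(B)
     = 0.0080 × 0.4622 + 0.0607 × 0.5378
     = 0.00369760 + 0.03264446
     = 0.03634206

Step 2: Apply Bayes' theorem
P(A|D) = P(D|A)P(A) / P(D)
       = 0.00369760 / 0.03634206
       = 0.1017


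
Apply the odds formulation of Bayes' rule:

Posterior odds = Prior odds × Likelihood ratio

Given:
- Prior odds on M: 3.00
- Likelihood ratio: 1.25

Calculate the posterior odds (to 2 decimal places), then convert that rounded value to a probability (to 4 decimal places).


Step 1: Calculate posterior odds
Posterior odds = Prior odds × LR
               = 3.00 × 1.25
               = 3.75

Step 2: Convert to probability
P(M|E) = Posterior odds / (1 + Posterior odds)
       = 3.75 / (1 + 3.75)
       = 3.75 / 4.75
       = 0.7895

The evidence increased P(M) from 0.7500 to 0.7895.


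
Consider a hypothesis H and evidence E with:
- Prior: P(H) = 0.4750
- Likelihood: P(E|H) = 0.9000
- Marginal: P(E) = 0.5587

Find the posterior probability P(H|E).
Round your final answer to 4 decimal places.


Using Bayes' theorem:

P(H|E) = P(E|H) × P(H) / P(E)
       = 0.9000 × 0.4750 / 0.5587
       = 0.42750000 / 0.5587
       = 0.7652

The evidence strengthens our belief in H.
Prior: 0.4750 → Posterior: 0.7652


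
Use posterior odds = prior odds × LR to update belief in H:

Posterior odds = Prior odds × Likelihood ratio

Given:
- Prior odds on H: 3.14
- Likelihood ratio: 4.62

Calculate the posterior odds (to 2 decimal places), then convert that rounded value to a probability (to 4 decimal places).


Step 1: Calculate posterior odds
Posterior odds = Prior odds × LR
               = 3.14 × 4.62
               = 14.51

Step 2: Convert to probability
P(H|E) = Posterior odds / (1 + Posterior odds)
       = 14.51 / (1 + 14.51)
       = 14.51 / 15.51
       = 0.9355

The evidence increased P(H) from 0.7585 to 0.9355.


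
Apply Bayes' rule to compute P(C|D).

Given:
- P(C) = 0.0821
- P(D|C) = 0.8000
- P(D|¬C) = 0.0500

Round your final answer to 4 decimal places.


Bayes' theorem: P(C|D) = P(D|C) × P(C) / P(D)

Step 1: Calculate P(D) using law of total probability
P(D) = P(D|C)P(C) + P(D|¬C)P(¬C)
     = 0.8000 × 0.0821 + 0.0500 × 0.9179
     = 0.06568000 + 0.04589500
     = 0.11157500

Step 2: Apply Bayes' theorem
P(C|D) = P(D|C) × P(C) / P(D)
       = 0.06568000 / 0.11157500
       = 0.5887


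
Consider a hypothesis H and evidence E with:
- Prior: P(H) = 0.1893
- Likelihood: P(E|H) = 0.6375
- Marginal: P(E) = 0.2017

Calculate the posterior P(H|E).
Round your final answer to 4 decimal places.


Using Bayes' theorem:

P(H|E) = P(E|H) × P(H) / P(E)
       = 0.6375 × 0.1893 / 0.2017
       = 0.12067875 / 0.2017
       = 0.5983

The evidence strengthens our belief in H.
Prior: 0.1893 → Posterior: 0.5983


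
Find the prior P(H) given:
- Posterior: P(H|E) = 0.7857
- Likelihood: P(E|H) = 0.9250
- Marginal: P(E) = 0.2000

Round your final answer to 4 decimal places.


From Bayes' theorem: P(H|E) = P(E|H) × P(H) / P(E)

Rearranging for P(H):
P(H) = P(H|E) × P(E) / P(E|H)
     = 0.7857 × 0.2000 / 0.9250
     = 0.15714000 / 0.9250
     = 0.1699


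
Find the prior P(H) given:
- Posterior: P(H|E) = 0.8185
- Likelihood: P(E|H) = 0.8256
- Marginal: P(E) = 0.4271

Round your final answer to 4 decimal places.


From Bayes' theorem: P(H|E) = P(E|H) × P(H) / P(E)

Rearranging for P(H):
P(H) = P(H|E) × P(E) / P(E|H)
     = 0.8185 × 0.4271 / 0.8256
     = 0.34958135 / 0.8256
     = 0.4234


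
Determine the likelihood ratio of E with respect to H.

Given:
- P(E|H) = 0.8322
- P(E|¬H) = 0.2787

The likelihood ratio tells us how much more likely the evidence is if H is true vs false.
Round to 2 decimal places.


Likelihood Ratio (LR) = P(E|H) / P(E|¬H)

LR = 0.8322 / 0.2787
   = 2.99

The evidence is 2.99 times more likely if H is true than if H is false.
Since LR > 1, the evidence supports H over ¬H.


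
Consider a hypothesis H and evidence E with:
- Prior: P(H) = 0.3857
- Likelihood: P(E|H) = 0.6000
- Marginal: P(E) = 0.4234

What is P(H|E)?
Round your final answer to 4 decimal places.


Using Bayes' theorem:

P(H|E) = P(E|H) × P(H) / P(E)
       = 0.6000 × 0.3857 / 0.4234
       = 0.23142000 / 0.4234
       = 0.5466

The evidence strengthens our belief in H.
Prior: 0.3857 → Posterior: 0.5466


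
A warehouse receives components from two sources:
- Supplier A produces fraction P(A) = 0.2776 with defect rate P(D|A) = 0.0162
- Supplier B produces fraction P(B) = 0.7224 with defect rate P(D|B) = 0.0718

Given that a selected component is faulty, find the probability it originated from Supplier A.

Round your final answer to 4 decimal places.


Let A = from Supplier A, D = faulty

Given:
- P(A) = 0.2776, P(B) = 0.7224
- P(D|A) = 0.0162, P(D|B) = 0.0718

Step 1: Find P(D)
P(D) = P(D|A)P(A) + P(D|B)P(B)
     = 0.0162 × 0.2776 + 0.0718 × 0.7224
     = 0.00449712 + 0.05186832
     = 0.05636544

Step 2: Apply Bayes' theorem
P(A|D) = P(D|A)P(A) / P(D)
       = 0.00449712 / 0.05636544
       = 0.0798


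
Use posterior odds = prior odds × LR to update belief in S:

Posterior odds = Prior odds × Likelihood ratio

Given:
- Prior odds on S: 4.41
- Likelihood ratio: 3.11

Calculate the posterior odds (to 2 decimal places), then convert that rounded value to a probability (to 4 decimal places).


Step 1: Calculate posterior odds
Posterior odds = Prior odds × LR
               = 4.41 × 3.11
               = 13.72

Step 2: Convert to probability
P(S|E) = Posterior odds / (1 + Posterior odds)
       = 13.72 / (1 + 13.72)
       = 13.72 / 14.72
       = 0.9321

The evidence increased P(S) from 0.8152 to 0.9321.


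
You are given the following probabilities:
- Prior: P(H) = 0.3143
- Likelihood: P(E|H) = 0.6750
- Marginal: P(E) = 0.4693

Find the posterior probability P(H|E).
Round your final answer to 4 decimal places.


Using Bayes' theorem:

P(H|E) = P(E|H) × P(H) / P(E)
       = 0.6750 × 0.3143 / 0.4693
       = 0.21215250 / 0.4693
       = 0.4521

The evidence strengthens our belief in H.
Prior: 0.3143 → Posterior: 0.4521


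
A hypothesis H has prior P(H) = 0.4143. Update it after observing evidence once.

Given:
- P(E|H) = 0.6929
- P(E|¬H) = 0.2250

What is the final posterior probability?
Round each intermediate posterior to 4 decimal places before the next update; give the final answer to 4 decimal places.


Sequential Bayesian updating:

Initial prior: P(H) = 0.4143

Update 1:
  P(E) = 0.6929 × 0.4143 + 0.2250 × 0.5857 = 0.28706847 + 0.13178250 = 0.41885097
  P(H|E) = 0.28706847 / 0.41885097 = 0.6854

Final posterior: 0.6854


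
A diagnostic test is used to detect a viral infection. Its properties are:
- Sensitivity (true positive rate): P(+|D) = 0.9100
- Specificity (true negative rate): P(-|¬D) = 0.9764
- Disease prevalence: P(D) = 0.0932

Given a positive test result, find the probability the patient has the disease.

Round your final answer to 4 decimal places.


Let D = has disease, + = positive test

Given:
- P(D) = 0.0932 (prevalence)
- P(+|D) = 0.9100 (sensitivity)
- P(-|¬D) = 0.9764 (specificity)
- P(+|¬D) = 0.0236 (false positive rate = 1 - specificity)

Step 1: Find P(+)
P(+) = P(+|D)P(D) + P(+|¬D)P(¬D)
     = 0.9100 × 0.0932 + 0.0236 × 0.9068
     = 0.08481200 + 0.02140048
     = 0.10621248

Step 2: Apply Bayes' theorem for P(D|+)
P(D|+) = P(+|D)P(D) / P(+)
       = 0.08481200 / 0.10621248
       = 0.7985


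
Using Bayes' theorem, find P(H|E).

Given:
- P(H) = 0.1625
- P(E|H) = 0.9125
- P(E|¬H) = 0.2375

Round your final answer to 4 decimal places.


Bayes' theorem: P(H|E) = P(E|H) × P(H) / P(E)

Step 1: Calculate P(E) using law of total probability
P(E) = P(E|H)P(H) + P(E|¬H)P(¬H)
     = 0.9125 × 0.1625 + 0.2375 × 0.8375
     = 0.14828125 + 0.19890625
     = 0.34718750

Step 2: Apply Bayes' theorem
P(H|E) = P(E|H) × P(H) / P(E)
       = 0.14828125 / 0.34718750
       = 0.4271


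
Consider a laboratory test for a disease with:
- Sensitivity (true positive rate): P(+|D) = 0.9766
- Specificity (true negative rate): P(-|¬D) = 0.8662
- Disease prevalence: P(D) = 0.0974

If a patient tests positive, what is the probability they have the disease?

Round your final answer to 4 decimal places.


Let D = has disease, + = positive test

Given:
- P(D) = 0.0974 (prevalence)
- P(+|D) = 0.9766 (sensitivity)
- P(-|¬D) = 0.8662 (specificity)
- P(+|¬D) = 0.1338 (false positive rate = 1 - specificity)

Step 1: Find P(+)
P(+) = P(+|D)P(D) + P(+|¬D)P(¬D)
     = 0.9766 × 0.0974 + 0.1338 × 0.9026
     = 0.09512084 + 0.12076788
     = 0.21588872

Step 2: Apply Bayes' theorem for P(D|+)
P(D|+) = P(+|D)P(D) / P(+)
       = 0.09512084 / 0.21588872
       = 0.4406


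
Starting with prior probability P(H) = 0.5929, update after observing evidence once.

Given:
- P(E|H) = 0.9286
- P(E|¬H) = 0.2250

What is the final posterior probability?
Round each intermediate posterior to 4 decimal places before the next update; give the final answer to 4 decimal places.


Sequential Bayesian updating:

Initial prior: P(H) = 0.5929

Update 1:
  P(E) = 0.9286 × 0.5929 + 0.2250 × 0.4071 = 0.55056694 + 0.09159750 = 0.64216444
  P(H|E) = 0.55056694 / 0.64216444 = 0.8574

Final posterior: 0.8574


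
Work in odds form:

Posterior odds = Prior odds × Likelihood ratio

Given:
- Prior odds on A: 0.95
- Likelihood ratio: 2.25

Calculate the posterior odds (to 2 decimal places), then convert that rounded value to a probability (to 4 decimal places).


Step 1: Calculate posterior odds
Posterior odds = Prior odds × LR
               = 0.95 × 2.25
               = 2.14

Step 2: Convert to probability
P(A|E) = Posterior odds / (1 + Posterior odds)
       = 2.14 / (1 + 2.14)
       = 2.14 / 3.14
       = 0.6815

The evidence increased P(A) from 0.4872 to 0.6815.


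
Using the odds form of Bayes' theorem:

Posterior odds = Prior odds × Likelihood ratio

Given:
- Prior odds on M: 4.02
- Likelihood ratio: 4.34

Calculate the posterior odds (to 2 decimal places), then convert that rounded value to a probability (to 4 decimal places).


Step 1: Calculate posterior odds
Posterior odds = Prior odds × LR
               = 4.02 × 4.34
               = 17.45

Step 2: Convert to probability
P(M|E) = Posterior odds / (1 + Posterior odds)
       = 17.45 / (1 + 17.45)
       = 17.45 / 18.45
       = 0.9458

The evidence increased P(M) from 0.8008 to 0.9458.


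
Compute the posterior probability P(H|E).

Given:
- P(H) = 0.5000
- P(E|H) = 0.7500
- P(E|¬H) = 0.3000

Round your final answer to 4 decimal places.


Bayes' theorem: P(H|E) = P(E|H) × P(H) / P(E)

Step 1: Calculate P(E) using law of total probability
P(E) = P(E|H)P(H) + P(E|¬H)P(¬H)
     = 0.7500 × 0.5000 + 0.3000 × 0.5000
     = 0.37500000 + 0.15000000
     = 0.52500000

Step 2: Apply Bayes' theorem
P(H|E) = P(E|H) × P(H) / P(E)
       = 0.37500000 / 0.52500000
       = 0.7143


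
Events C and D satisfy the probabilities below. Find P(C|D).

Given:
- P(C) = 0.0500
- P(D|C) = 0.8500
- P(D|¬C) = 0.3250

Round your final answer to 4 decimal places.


Bayes' theorem: P(C|D) = P(D|C) × P(C) / P(D)

Step 1: Calculate P(D) using law of total probability
P(D) = P(D|C)P(C) + P(D|¬C)P(¬C)
     = 0.8500 × 0.0500 + 0.3250 × 0.9500
     = 0.04250000 + 0.30875000
     = 0.35125000

Step 2: Apply Bayes' theorem
P(C|D) = P(D|C) × P(C) / P(D)
       = 0.04250000 / 0.35125000
       = 0.1210


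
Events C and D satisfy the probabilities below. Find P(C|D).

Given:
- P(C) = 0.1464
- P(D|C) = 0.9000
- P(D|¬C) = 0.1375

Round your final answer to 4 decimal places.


Bayes' theorem: P(C|D) = P(D|C) × P(C) / P(D)

Step 1: Calculate P(D) using law of total probability
P(D) = P(D|C)P(C) + P(D|¬C)P(¬C)
     = 0.9000 × 0.1464 + 0.1375 × 0.8536
     = 0.13176000 + 0.11737000
     = 0.24913000

Step 2: Apply Bayes' theorem
P(C|D) = P(D|C) × P(C) / P(D)
       = 0.13176000 / 0.24913000
       = 0.5289


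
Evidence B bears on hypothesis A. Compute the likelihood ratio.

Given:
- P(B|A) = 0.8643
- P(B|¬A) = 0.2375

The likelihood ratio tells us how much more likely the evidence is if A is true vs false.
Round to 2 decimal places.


Likelihood Ratio (LR) = P(B|A) / P(B|¬A)

LR = 0.8643 / 0.2375
   = 3.64

The evidence is 3.64 times more likely if A is true than if A is false.
LR > 1, so observing B raises the odds in favor of A.
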